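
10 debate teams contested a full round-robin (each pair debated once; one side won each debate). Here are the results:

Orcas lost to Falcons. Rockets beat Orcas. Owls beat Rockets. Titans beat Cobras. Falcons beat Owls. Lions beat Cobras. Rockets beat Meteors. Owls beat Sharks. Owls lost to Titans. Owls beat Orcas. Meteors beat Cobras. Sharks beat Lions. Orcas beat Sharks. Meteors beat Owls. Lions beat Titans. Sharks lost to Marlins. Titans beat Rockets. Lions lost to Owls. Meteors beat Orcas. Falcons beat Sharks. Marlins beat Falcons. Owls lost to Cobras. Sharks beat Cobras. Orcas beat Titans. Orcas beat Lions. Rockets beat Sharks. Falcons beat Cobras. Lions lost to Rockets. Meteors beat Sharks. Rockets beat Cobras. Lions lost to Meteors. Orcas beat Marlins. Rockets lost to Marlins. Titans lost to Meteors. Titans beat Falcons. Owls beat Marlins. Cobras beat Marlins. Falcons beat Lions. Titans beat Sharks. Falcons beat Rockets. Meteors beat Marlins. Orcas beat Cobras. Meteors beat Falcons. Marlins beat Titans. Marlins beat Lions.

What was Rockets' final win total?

5

Rockets' results: beat Cobras, Lions, Orcas, Meteors, Sharks; lost to Titans, Owls, Falcons, Marlins.
That is 5 wins.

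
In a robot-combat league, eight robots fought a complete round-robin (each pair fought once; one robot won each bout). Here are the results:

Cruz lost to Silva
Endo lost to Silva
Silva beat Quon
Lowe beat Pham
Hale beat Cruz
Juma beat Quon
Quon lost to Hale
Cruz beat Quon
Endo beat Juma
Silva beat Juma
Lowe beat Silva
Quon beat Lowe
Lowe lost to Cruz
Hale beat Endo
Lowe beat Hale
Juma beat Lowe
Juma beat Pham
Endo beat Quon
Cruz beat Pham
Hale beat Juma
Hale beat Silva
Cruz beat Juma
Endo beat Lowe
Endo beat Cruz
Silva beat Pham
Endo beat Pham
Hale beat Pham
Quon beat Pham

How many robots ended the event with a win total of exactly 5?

Win totals: Juma 3, Endo 5, Hale 6, Silva 5, Lowe 3, Quon 2, Cruz 4, Pham 0.
Exactly 5: Endo, Silva — 2 robots.

2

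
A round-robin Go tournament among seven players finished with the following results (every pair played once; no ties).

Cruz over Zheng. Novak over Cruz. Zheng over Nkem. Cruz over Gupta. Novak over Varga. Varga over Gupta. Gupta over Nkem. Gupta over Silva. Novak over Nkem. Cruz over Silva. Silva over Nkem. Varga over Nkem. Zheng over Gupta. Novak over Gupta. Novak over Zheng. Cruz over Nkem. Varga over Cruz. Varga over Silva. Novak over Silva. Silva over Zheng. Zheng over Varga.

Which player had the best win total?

Win totals: Silva 2, Novak 6, Cruz 4, Varga 4, Nkem 0, Gupta 2, Zheng 3.
Novak leads with 6 wins (next highest: 4).

Novak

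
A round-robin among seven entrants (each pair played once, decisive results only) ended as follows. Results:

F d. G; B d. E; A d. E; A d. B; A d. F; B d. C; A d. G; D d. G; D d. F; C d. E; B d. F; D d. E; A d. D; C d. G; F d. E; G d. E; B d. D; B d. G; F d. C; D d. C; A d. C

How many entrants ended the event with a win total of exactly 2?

Win totals: A 6, B 5, C 2, D 4, E 0, F 3, G 1.
Exactly 2: C — 1 entrant.

1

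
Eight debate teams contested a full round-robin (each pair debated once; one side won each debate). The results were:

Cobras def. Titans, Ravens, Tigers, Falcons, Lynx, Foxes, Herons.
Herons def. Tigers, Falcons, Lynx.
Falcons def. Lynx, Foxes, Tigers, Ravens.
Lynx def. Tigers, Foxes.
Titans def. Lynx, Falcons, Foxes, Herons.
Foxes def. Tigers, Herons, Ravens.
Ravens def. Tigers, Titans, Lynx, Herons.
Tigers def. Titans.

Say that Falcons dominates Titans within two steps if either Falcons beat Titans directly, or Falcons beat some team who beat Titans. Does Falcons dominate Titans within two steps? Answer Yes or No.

Yes

Falcons did not beat Titans directly.
Falcons beat Foxes, Lynx, Ravens, Tigers. Of those, Ravens beat Titans.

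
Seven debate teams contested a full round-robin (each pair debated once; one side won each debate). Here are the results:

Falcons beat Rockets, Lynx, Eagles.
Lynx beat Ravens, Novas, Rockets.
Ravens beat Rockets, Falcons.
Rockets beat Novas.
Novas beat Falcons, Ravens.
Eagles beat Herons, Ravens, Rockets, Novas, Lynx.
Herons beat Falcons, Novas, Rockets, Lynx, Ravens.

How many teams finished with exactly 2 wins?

2

Win totals: Lynx 3, Ravens 2, Novas 2, Eagles 5, Herons 5, Rockets 1, Falcons 3.
Exactly 2: Ravens, Novas — 2 teams.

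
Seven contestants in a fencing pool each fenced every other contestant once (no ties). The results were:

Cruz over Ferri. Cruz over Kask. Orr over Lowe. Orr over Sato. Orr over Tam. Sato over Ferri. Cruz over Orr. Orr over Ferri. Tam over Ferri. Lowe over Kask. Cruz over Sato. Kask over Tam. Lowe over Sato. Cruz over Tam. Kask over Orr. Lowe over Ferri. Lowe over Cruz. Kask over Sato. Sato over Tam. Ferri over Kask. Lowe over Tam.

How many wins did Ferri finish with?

Ferri's results: beat Kask; lost to Lowe, Tam, Cruz, Sato, Orr.
That is 1 win.

1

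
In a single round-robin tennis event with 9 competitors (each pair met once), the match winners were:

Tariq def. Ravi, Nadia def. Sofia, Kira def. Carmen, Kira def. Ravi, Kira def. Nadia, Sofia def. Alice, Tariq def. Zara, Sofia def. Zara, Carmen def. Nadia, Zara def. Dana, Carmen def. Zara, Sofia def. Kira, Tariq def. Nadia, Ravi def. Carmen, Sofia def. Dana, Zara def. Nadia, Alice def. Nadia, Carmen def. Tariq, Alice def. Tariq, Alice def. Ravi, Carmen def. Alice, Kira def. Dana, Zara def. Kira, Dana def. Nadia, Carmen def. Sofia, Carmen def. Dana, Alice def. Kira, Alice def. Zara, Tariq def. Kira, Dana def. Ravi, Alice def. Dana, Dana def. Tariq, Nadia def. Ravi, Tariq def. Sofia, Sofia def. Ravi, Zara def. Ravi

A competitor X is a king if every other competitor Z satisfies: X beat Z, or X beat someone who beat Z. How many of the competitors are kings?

Zara cannot reach Alice in two steps.
Carmen reaches everyone (king).
Kira reaches everyone (king).
Dana cannot reach Alice in two steps.
Ravi cannot reach Kira in two steps.
Alice reaches everyone (king).
Nadia cannot reach Tariq in two steps.
Sofia reaches everyone (king).
Tariq reaches everyone (king).
Kings: Carmen, Kira, Alice, Sofia, Tariq — 5.

5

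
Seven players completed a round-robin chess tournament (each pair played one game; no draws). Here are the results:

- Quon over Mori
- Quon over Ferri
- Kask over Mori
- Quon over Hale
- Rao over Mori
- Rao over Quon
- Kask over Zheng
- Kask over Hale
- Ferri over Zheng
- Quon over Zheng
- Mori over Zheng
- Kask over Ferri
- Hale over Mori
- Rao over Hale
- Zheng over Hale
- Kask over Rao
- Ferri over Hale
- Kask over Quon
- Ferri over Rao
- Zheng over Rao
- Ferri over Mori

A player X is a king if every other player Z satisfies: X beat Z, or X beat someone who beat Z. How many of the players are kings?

Quon cannot reach Kask in two steps.
Zheng cannot reach Kask, Ferri in two steps.
Kask reaches everyone (king).
Rao cannot reach Kask in two steps.
Mori cannot reach Quon, Kask, Ferri in two steps.
Hale cannot reach Quon, Kask, Rao, Ferri in two steps.
Ferri cannot reach Kask in two steps.
Kings: Kask — 1.

1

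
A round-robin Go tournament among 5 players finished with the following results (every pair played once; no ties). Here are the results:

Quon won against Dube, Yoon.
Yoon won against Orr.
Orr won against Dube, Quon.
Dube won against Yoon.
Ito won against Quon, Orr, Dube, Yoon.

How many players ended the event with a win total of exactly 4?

Win totals: Dube 1, Quon 2, Orr 2, Yoon 1, Ito 4.
Exactly 4: Ito — 1 player.

1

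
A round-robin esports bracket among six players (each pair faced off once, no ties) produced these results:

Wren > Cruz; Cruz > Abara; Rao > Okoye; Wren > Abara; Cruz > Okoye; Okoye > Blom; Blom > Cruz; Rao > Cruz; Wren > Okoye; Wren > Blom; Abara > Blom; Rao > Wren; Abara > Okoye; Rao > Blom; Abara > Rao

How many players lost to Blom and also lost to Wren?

1

Blom beat: Cruz.
Wren beat: Abara, Cruz, Okoye, Blom.
Both beat: Cruz — 1.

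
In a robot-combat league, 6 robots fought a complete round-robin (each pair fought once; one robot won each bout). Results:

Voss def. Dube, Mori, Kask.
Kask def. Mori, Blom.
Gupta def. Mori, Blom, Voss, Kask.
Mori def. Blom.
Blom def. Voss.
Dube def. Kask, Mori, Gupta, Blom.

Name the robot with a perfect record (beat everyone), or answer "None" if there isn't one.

None

Highest win total is Gupta with 4 (out of 5 possible).
Gupta lost to Dube, so no robot went undefeated.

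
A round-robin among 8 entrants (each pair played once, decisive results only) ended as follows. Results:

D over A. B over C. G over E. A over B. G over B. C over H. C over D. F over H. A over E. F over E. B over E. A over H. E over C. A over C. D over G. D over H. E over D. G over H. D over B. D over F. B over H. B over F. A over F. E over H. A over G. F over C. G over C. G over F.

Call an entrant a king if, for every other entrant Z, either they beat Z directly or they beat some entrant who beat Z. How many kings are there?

A reaches everyone (king).
B cannot reach A, G in two steps.
C cannot reach E in two steps.
D reaches everyone (king).
E reaches everyone (king).
F cannot reach A, B, G in two steps.
G cannot reach A in two steps.
H cannot reach A, B, C, D, E, F, G in two steps.
Kings: A, D, E — 3.

3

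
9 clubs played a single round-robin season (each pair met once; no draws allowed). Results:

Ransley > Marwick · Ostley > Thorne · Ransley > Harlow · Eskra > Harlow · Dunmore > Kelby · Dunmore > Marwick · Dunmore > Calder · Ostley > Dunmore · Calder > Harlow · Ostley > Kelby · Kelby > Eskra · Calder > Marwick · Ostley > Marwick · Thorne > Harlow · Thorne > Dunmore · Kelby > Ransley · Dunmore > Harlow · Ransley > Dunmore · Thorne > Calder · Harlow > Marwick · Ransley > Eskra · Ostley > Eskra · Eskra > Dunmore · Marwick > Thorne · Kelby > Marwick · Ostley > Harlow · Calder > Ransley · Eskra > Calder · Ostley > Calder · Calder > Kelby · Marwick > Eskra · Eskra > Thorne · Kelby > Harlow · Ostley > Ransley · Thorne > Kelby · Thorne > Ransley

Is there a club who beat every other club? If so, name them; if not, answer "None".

Ostley

Ostley has 8 wins out of 8 opponents — a perfect record.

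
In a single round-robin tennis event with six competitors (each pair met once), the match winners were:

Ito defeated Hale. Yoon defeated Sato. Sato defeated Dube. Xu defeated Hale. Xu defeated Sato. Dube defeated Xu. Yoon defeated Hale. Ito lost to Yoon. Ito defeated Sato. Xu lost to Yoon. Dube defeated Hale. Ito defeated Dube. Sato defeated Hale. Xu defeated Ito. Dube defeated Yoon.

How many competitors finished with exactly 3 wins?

3

Win totals: Ito 3, Dube 3, Xu 3, Sato 2, Hale 0, Yoon 4.
Exactly 3: Ito, Dube, Xu — 3 competitors.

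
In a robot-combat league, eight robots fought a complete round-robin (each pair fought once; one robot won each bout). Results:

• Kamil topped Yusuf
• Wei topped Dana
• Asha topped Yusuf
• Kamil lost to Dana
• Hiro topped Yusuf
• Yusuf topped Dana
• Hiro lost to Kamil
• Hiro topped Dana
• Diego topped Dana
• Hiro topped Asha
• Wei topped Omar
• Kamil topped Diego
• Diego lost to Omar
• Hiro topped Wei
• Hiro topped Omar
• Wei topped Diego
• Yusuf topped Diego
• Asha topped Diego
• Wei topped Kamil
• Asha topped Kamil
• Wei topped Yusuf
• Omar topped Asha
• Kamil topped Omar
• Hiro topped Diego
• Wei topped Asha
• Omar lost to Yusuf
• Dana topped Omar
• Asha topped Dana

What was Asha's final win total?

4

Asha's results: beat Diego, Dana, Yusuf, Kamil; lost to Wei, Omar, Hiro.
That is 4 wins.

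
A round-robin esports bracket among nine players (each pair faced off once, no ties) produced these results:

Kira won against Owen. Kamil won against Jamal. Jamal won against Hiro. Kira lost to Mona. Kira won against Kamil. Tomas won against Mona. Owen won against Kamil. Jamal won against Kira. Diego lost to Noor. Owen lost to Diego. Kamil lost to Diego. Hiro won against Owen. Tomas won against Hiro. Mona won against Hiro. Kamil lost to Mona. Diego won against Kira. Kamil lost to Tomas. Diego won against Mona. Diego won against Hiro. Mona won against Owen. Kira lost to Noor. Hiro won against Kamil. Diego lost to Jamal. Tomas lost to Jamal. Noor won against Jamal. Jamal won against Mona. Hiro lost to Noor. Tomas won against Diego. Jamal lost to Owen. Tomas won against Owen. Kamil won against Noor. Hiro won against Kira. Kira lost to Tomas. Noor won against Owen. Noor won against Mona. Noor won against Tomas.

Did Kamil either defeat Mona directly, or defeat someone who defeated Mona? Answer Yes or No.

Kamil did not beat Mona directly.
Kamil beat Noor, Jamal. Of those, Noor beat Mona.

Yes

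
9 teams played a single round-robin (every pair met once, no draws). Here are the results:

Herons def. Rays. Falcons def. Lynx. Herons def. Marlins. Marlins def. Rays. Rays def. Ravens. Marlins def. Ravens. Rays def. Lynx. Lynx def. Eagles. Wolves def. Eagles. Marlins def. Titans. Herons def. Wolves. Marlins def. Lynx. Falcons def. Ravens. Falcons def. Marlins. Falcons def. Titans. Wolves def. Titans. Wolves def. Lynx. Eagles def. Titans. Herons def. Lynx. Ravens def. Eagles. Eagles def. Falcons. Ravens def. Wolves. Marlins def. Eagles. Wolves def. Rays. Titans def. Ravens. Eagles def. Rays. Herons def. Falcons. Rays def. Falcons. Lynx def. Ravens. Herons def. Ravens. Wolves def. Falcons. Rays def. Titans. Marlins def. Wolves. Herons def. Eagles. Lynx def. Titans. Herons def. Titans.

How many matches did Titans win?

Titans' results: beat Ravens; lost to Rays, Eagles, Herons, Marlins, Wolves, Falcons, Lynx.
That is 1 win.

1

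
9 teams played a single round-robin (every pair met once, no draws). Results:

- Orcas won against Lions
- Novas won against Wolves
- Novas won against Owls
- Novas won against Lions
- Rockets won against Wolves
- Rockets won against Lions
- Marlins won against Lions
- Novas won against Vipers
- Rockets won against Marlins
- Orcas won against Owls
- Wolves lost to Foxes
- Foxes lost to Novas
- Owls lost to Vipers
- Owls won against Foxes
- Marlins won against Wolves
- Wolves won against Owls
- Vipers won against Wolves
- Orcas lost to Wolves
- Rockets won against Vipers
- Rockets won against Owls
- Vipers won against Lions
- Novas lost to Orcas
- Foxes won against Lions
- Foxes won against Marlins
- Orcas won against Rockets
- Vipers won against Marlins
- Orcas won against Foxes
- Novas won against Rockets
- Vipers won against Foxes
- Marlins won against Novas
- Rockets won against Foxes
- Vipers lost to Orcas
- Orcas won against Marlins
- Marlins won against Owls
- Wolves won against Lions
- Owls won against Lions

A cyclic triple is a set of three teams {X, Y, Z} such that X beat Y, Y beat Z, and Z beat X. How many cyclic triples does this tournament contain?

10

Win totals: Orcas 7, Novas 6, Owls 2, Rockets 6, Foxes 3, Wolves 3, Lions 0, Vipers 5, Marlins 4.
A team with w wins dominates both others in C(w,2) triples; summing gives 21 + 15 + 1 + 15 + 3 + 3 + 0 + 10 + 6 = 74 transitive triples.
Total triples C(9,3) = 84, so cyclic triples = 84 − 74 = 10.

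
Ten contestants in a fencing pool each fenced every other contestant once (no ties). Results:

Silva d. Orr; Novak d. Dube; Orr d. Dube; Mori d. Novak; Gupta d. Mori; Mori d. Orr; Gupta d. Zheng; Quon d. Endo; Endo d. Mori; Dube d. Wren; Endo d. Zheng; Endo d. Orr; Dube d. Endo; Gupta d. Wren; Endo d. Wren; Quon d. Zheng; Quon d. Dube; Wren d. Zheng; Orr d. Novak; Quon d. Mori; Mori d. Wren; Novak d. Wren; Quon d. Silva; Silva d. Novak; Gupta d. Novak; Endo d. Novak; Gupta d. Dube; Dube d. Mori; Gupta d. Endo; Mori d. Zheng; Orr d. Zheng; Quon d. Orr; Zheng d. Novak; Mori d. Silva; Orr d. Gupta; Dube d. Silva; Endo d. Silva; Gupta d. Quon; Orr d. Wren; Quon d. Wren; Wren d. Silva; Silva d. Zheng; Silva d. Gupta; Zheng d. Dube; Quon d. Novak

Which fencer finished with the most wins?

Quon

Win totals: Wren 2, Quon 8, Dube 4, Orr 5, Gupta 7, Novak 2, Zheng 2, Silva 4, Mori 5, Endo 6.
Quon leads with 8 wins (next highest: 7).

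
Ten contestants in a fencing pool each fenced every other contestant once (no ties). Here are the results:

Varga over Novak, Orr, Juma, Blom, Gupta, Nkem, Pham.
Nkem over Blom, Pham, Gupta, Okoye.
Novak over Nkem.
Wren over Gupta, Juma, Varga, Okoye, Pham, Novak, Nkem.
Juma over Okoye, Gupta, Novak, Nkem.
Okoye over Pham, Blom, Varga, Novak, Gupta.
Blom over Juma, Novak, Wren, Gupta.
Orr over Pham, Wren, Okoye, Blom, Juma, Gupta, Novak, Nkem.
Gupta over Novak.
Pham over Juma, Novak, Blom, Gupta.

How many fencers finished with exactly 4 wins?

4

Win totals: Orr 8, Pham 4, Gupta 1, Juma 4, Wren 7, Novak 1, Varga 7, Okoye 5, Blom 4, Nkem 4.
Exactly 4: Pham, Juma, Blom, Nkem — 4 fencers.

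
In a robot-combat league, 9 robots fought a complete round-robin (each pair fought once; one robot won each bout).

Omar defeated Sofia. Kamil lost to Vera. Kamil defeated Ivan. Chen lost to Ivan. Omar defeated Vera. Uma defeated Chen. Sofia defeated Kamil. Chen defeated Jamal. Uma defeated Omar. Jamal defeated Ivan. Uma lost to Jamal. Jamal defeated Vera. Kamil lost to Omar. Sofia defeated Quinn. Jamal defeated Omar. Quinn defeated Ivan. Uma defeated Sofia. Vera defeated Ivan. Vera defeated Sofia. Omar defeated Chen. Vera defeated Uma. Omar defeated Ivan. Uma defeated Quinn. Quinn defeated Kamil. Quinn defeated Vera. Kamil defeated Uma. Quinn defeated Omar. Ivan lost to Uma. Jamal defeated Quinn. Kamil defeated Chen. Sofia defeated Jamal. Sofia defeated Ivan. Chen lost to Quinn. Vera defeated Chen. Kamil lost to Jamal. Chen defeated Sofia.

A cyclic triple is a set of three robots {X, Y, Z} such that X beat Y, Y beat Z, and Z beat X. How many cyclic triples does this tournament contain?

19

Win totals: Sofia 4, Jamal 6, Vera 5, Quinn 5, Kamil 3, Uma 5, Chen 2, Ivan 1, Omar 5.
A robot with w wins dominates both others in C(w,2) triples; summing gives 6 + 15 + 10 + 10 + 3 + 10 + 1 + 0 + 10 = 65 transitive triples.
Total triples C(9,3) = 84, so cyclic triples = 84 − 65 = 19.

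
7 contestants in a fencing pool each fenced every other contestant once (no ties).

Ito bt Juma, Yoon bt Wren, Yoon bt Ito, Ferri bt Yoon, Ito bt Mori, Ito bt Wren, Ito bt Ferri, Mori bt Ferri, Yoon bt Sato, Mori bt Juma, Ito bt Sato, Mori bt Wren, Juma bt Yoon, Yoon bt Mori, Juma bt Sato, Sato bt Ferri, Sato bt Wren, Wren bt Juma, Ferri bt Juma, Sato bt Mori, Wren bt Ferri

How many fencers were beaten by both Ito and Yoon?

Ito beat: Wren, Ferri, Mori, Sato, Juma.
Yoon beat: Wren, Mori, Sato, Ito.
Both beat: Wren, Mori, Sato — 3.

3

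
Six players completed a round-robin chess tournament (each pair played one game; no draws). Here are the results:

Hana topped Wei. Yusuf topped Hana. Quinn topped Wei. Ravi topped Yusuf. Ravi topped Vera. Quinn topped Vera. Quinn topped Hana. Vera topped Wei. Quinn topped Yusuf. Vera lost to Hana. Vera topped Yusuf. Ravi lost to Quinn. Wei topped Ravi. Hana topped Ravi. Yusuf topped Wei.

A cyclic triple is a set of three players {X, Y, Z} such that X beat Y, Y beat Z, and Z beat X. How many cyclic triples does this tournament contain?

Of the C(6,3) = 20 triples, the cyclic ones are: {Yusuf, Ravi, Hana}; {Yusuf, Ravi, Wei}; {Yusuf, Hana, Vera}; {Ravi, Wei, Vera}.
That is 4.

4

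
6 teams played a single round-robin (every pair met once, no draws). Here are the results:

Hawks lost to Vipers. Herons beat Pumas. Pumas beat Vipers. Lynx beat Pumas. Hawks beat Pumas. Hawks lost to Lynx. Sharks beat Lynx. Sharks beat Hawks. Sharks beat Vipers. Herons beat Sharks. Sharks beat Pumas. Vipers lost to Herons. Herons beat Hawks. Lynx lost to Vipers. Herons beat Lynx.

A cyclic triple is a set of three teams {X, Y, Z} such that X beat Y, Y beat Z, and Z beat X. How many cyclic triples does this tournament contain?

Win totals: Pumas 1, Hawks 1, Sharks 4, Lynx 2, Vipers 2, Herons 5.
A team with w wins dominates both others in C(w,2) triples; summing gives 0 + 0 + 6 + 1 + 1 + 10 = 18 transitive triples.
Total triples C(6,3) = 20, so cyclic triples = 20 − 18 = 2.

2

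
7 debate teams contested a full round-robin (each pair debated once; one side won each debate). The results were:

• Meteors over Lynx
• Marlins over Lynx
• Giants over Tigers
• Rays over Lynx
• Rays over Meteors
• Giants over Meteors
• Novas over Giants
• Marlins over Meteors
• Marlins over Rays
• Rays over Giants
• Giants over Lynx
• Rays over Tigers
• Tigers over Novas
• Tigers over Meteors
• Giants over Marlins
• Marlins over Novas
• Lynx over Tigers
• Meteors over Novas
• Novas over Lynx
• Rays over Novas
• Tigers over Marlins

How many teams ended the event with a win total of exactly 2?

Win totals: Marlins 4, Meteors 2, Giants 4, Rays 5, Novas 2, Lynx 1, Tigers 3.
Exactly 2: Meteors, Novas — 2 teams.

2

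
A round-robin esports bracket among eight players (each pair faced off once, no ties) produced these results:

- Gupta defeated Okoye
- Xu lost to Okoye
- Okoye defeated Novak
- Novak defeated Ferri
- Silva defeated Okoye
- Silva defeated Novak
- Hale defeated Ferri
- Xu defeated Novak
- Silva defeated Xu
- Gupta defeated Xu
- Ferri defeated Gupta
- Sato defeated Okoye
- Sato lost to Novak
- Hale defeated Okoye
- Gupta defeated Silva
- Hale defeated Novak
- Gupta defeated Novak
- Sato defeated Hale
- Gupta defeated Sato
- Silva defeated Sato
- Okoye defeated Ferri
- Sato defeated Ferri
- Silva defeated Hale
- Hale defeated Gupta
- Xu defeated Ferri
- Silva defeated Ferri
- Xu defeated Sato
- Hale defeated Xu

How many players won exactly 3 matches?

3

Win totals: Silva 6, Gupta 5, Okoye 3, Xu 3, Novak 2, Hale 5, Ferri 1, Sato 3.
Exactly 3: Okoye, Xu, Sato — 3 players.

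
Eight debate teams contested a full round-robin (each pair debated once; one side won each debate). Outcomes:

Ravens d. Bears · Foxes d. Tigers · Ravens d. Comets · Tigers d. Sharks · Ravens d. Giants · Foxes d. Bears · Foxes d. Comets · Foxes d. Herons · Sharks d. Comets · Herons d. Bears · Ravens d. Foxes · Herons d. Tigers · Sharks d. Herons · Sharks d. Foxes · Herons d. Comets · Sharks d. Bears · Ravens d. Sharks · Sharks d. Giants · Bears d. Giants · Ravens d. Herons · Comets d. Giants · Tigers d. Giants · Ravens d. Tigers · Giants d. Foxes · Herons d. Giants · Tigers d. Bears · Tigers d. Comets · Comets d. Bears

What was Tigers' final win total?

4

Tigers' results: beat Bears, Sharks, Giants, Comets; lost to Herons, Foxes, Ravens.
That is 4 wins.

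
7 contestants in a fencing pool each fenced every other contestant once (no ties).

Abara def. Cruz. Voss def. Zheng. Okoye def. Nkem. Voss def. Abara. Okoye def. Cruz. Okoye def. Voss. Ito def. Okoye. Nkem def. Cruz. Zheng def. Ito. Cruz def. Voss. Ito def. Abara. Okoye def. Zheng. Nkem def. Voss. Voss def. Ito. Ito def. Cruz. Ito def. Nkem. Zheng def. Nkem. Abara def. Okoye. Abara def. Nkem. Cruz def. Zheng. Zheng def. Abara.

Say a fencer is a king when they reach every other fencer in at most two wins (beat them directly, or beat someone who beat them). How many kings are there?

4

Okoye reaches everyone (king).
Ito reaches everyone (king).
Abara cannot reach Ito in two steps.
Voss reaches everyone (king).
Cruz cannot reach Okoye in two steps.
Nkem cannot reach Okoye in two steps.
Zheng reaches everyone (king).
Kings: Okoye, Ito, Voss, Zheng — 4.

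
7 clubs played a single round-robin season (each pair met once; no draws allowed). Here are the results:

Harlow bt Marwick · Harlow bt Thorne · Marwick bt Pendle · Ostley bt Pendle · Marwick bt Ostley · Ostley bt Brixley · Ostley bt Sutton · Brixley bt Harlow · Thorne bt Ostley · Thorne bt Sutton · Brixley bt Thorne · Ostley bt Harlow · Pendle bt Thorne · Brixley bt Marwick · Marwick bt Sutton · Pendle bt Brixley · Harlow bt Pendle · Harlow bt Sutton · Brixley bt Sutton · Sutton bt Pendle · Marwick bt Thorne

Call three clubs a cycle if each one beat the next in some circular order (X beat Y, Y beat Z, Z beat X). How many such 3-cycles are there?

9

Win totals: Ostley 4, Brixley 4, Harlow 4, Pendle 2, Marwick 4, Thorne 2, Sutton 1.
A club with w wins dominates both others in C(w,2) triples; summing gives 6 + 6 + 6 + 1 + 6 + 1 + 0 = 26 transitive triples.
Total triples C(7,3) = 35, so cyclic triples = 35 − 26 = 9.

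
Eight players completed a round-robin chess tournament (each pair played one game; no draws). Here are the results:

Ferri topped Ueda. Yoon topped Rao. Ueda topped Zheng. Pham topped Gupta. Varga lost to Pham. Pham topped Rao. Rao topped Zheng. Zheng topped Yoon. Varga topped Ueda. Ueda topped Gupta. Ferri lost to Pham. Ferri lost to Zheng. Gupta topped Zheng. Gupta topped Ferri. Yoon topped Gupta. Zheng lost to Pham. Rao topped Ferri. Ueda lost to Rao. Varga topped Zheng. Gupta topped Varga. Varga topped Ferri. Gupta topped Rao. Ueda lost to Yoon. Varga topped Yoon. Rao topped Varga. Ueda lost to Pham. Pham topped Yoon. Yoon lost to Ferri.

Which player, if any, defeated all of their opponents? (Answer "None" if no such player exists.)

Pham

Pham has 7 wins out of 7 opponents — a perfect record.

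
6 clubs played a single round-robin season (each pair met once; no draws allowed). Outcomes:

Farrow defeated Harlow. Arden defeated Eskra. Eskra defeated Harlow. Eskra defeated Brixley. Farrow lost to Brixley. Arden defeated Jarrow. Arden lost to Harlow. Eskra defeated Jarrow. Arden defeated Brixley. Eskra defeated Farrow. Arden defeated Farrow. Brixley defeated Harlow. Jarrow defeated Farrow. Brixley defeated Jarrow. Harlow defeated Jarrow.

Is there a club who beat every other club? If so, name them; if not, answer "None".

None

Highest win total is Eskra with 4 (out of 5 possible).
Eskra lost to Arden, so no club went undefeated.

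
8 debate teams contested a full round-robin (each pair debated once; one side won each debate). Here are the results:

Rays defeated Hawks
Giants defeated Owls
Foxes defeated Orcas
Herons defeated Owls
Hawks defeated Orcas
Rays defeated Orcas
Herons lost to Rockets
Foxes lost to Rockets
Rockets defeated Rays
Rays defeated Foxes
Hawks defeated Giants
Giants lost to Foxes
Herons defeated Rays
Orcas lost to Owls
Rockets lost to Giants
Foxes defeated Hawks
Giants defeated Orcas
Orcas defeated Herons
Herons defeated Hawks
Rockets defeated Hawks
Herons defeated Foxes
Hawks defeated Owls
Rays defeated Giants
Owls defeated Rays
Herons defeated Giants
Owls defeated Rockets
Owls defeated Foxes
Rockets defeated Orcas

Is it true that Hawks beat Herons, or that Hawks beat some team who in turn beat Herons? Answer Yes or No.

Hawks did not beat Herons directly.
Hawks beat Orcas, Giants, Owls. Of those, Orcas beat Herons.

Yes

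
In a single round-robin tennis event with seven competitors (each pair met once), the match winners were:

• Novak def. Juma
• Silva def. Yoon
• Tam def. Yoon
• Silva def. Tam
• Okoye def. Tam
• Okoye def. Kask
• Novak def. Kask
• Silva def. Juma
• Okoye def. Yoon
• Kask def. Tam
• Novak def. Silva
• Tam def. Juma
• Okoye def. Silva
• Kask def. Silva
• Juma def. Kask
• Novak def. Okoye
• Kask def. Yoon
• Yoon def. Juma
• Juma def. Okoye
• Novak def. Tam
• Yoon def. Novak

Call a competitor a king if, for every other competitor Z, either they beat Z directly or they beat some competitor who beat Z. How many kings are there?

Okoye reaches everyone (king).
Silva reaches everyone (king).
Tam cannot reach Silva in two steps.
Kask cannot reach Okoye in two steps.
Yoon reaches everyone (king).
Juma cannot reach Novak in two steps.
Novak reaches everyone (king).
Kings: Okoye, Silva, Yoon, Novak — 4.

4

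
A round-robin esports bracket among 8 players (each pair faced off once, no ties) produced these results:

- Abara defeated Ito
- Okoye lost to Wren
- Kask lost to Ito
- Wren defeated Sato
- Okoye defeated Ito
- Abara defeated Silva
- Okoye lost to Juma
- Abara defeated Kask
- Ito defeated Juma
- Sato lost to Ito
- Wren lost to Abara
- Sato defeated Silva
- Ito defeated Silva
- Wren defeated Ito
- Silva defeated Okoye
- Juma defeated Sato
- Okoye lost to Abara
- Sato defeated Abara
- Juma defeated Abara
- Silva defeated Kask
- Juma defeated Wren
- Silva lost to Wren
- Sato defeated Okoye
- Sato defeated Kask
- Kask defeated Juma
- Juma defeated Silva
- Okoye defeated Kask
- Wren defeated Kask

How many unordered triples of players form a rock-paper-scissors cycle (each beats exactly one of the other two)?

Win totals: Silva 2, Juma 5, Kask 1, Sato 4, Okoye 2, Ito 4, Abara 5, Wren 5.
A player with w wins dominates both others in C(w,2) triples; summing gives 1 + 10 + 0 + 6 + 1 + 6 + 10 + 10 = 44 transitive triples.
Total triples C(8,3) = 56, so cyclic triples = 56 − 44 = 12.

12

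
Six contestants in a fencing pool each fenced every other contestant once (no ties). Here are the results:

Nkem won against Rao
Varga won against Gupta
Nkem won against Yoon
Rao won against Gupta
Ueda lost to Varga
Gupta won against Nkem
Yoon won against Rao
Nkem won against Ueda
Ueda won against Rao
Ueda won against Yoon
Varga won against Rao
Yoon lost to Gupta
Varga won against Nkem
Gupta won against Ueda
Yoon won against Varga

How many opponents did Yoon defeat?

Yoon's results: beat Varga, Rao; lost to Gupta, Nkem, Ueda.
That is 2 wins.

2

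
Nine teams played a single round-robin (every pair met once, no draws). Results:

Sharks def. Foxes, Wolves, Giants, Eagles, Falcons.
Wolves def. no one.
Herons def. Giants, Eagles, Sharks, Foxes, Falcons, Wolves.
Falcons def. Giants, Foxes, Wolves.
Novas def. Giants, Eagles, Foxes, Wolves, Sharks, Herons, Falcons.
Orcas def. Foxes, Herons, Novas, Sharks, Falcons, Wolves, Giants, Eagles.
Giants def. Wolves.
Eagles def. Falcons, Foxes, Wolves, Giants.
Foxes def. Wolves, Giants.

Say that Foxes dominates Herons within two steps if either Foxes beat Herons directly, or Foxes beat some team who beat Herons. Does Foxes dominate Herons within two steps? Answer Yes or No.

Foxes did not beat Herons directly.
Foxes beat Giants, Wolves, but each of them lost to Herons. No two-step path.

No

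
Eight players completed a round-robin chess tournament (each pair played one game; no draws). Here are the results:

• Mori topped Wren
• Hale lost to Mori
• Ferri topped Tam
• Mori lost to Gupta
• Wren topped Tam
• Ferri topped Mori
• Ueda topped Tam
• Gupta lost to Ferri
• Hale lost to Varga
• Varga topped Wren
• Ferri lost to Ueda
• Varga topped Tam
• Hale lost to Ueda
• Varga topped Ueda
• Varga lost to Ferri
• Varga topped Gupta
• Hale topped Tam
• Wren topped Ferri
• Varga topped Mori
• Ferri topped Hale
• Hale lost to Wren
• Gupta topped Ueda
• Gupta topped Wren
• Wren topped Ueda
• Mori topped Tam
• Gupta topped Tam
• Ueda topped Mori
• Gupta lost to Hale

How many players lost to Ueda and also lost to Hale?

Ueda beat: Mori, Hale, Ferri, Tam.
Hale beat: Gupta, Tam.
Both beat: Tam — 1.

1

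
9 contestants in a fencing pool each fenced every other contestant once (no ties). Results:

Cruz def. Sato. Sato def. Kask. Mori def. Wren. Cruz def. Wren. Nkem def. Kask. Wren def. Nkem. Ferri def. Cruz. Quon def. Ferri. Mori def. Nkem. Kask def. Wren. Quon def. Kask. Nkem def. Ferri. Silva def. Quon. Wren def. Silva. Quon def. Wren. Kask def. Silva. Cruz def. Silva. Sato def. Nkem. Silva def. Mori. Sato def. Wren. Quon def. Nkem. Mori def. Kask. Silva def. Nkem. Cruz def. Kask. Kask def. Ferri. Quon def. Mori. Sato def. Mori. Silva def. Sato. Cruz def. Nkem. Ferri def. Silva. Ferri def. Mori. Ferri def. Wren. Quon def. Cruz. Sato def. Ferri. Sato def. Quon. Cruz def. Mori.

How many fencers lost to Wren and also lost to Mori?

Wren beat: Nkem, Silva.
Mori beat: Nkem, Wren, Kask.
Both beat: Nkem — 1.

1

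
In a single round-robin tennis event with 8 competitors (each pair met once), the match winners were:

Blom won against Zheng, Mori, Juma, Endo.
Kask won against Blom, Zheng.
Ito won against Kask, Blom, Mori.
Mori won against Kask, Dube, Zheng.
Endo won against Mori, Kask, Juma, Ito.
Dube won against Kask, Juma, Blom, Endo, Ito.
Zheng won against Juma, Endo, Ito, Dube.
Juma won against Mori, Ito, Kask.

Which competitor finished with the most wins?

Dube

Win totals: Mori 3, Ito 3, Dube 5, Kask 2, Blom 4, Juma 3, Endo 4, Zheng 4.
Dube leads with 5 wins (next highest: 4).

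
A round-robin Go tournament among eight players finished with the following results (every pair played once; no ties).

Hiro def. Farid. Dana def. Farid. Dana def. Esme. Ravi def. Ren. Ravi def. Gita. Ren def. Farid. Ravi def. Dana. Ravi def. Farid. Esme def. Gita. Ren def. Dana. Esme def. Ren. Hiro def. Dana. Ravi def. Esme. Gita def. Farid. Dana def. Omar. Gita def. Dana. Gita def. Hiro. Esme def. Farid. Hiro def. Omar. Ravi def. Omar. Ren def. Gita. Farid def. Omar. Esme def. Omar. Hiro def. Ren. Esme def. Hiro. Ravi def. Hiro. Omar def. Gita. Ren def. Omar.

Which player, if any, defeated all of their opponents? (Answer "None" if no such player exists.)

Ravi

Ravi has 7 wins out of 7 opponents — a perfect record.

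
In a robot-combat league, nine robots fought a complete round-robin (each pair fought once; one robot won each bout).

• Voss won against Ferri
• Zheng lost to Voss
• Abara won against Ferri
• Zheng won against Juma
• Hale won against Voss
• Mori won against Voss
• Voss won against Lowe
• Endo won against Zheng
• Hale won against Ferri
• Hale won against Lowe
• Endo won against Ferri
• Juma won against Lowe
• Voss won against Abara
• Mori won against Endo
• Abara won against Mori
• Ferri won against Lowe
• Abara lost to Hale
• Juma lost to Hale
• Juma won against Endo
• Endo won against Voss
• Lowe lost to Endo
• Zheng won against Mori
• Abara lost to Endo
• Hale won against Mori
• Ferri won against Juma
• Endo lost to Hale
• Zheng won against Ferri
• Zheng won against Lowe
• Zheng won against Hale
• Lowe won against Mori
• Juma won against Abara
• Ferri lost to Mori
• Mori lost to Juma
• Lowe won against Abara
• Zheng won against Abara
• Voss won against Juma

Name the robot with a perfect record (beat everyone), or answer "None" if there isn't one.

None

Highest win total is Hale with 7 (out of 8 possible).
Hale lost to Zheng, so no robot went undefeated.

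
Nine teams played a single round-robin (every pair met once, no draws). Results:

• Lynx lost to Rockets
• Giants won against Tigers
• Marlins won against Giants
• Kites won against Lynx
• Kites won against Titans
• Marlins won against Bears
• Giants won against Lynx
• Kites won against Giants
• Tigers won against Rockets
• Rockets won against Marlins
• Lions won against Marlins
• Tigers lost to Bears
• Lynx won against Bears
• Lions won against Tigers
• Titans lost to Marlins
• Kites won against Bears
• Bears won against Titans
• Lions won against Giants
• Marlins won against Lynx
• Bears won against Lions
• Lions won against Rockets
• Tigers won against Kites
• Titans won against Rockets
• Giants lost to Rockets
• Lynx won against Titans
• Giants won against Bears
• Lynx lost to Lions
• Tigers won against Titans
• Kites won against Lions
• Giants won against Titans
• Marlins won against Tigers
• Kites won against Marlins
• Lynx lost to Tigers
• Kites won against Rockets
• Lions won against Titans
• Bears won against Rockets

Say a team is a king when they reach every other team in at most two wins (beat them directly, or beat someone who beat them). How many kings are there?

5

Rockets cannot reach Kites, Lions in two steps.
Kites reaches everyone (king).
Tigers reaches everyone (king).
Bears reaches everyone (king).
Giants cannot reach Marlins in two steps.
Lions reaches everyone (king).
Marlins reaches everyone (king).
Titans cannot reach Kites, Tigers, Bears, Lions in two steps.
Lynx cannot reach Kites, Giants, Marlins in two steps.
Kings: Kites, Tigers, Bears, Lions, Marlins — 5.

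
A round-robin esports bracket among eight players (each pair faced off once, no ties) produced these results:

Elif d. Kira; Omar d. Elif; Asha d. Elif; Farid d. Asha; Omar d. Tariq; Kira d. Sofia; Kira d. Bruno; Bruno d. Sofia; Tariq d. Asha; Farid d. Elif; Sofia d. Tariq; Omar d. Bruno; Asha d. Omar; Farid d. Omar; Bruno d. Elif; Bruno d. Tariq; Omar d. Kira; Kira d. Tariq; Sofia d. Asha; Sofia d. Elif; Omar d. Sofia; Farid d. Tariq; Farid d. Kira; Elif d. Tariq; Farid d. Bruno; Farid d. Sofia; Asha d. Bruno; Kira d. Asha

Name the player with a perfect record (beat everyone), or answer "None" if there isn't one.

Farid

Farid has 7 wins out of 7 opponents — a perfect record.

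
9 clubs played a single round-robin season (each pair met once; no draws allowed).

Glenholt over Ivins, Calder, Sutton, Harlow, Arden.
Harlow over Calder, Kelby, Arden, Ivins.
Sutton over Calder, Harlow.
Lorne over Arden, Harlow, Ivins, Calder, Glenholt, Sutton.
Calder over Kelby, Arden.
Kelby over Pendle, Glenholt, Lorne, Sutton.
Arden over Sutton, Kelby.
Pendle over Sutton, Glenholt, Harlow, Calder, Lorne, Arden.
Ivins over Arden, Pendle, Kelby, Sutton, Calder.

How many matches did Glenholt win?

Glenholt's results: beat Arden, Calder, Ivins, Sutton, Harlow; lost to Lorne, Kelby, Pendle.
That is 5 wins.

5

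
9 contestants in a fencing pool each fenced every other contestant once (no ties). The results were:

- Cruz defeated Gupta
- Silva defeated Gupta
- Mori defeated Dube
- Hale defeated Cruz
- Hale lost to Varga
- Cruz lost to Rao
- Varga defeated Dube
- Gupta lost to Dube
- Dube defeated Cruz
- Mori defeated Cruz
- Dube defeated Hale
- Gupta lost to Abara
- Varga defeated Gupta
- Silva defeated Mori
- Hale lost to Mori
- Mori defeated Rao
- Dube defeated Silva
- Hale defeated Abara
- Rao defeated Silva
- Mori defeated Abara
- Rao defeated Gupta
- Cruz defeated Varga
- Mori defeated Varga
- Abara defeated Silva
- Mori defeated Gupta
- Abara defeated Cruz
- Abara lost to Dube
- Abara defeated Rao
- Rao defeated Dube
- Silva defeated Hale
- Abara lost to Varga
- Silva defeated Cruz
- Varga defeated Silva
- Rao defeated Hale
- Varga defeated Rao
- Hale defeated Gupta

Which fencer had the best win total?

Mori

Win totals: Gupta 0, Cruz 2, Abara 4, Varga 6, Silva 4, Rao 5, Mori 7, Hale 3, Dube 5.
Mori leads with 7 wins (next highest: 6).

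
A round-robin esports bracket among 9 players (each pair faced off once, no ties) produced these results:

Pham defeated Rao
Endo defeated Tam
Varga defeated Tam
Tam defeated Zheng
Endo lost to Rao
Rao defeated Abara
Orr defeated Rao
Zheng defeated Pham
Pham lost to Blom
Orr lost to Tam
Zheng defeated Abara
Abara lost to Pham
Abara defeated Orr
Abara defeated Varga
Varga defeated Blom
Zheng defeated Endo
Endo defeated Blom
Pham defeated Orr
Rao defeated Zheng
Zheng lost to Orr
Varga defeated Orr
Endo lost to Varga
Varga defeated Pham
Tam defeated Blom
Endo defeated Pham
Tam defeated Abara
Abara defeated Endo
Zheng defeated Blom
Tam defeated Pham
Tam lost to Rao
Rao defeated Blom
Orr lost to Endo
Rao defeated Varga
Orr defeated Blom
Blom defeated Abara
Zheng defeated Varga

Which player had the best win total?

Win totals: Abara 3, Pham 3, Zheng 5, Blom 2, Orr 3, Varga 5, Endo 4, Tam 5, Rao 6.
Rao leads with 6 wins (next highest: 5).

Rao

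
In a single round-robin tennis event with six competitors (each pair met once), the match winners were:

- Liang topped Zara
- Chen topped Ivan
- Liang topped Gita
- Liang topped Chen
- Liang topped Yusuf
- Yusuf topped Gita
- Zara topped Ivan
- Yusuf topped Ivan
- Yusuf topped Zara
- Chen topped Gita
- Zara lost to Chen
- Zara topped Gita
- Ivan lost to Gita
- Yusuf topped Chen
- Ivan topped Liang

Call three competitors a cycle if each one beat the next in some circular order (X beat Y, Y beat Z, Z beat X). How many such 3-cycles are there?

Of the C(6,3) = 20 triples, the cyclic ones are: {Zara, Ivan, Liang}; {Gita, Ivan, Liang}; {Ivan, Yusuf, Liang}; {Ivan, Liang, Chen}.
That is 4.

4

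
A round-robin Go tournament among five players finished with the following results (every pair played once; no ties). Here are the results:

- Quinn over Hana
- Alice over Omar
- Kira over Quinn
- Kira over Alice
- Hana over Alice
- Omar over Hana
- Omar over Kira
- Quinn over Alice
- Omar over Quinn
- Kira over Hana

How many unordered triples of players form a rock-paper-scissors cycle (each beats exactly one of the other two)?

Win totals: Kira 3, Omar 3, Hana 1, Alice 1, Quinn 2.
A player with w wins dominates both others in C(w,2) triples; summing gives 3 + 3 + 0 + 0 + 1 = 7 transitive triples.
Total triples C(5,3) = 10, so cyclic triples = 10 − 7 = 3.

3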